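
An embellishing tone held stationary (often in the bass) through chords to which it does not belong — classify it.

Approach: none. Departure: none — a single pitch is sustained while the chords change around it, passing through harmonies that do not contain it.
No melodic motion at all; the dissonance is created entirely by the moving harmonies against the stationary note — a pedal tone (pedal point).

Pedal tone.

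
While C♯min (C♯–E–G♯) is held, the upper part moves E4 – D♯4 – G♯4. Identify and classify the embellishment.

The harmony at that moment is C♯ minor triad (C♯, E, G♯); D♯4 is not a chord tone.
It is approached by step down from E4 and left by leap up to G♯4.
Step in, leap out — an escape tone.

D♯4 is an escape tone.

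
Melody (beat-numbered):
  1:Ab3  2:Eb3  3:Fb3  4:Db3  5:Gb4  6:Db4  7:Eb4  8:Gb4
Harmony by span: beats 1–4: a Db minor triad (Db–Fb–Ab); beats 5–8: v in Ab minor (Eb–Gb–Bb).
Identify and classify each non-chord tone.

Eb3 (beat 2) — appoggiatura; Db4 (beat 6) — appoggiatura.

The harmony at that moment is Db minor triad (Db, Fb, Ab); Eb3 is not a chord tone.
It is approached by leap down from Ab3 and left by step up to Fb3.
Leap in, step out — an appoggiatura.
The harmony at that moment is Eb minor triad (Eb, Gb, Bb); Db4 is not a chord tone.
It is approached by leap down from Gb4 and left by step up to Eb4.
Leap in, step out — an appoggiatura.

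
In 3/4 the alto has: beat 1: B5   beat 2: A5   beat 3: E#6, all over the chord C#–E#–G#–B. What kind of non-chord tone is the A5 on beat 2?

The harmony at that moment is C# dominant seventh chord (C#, E#, G#, B); A5 is not a chord tone.
It is approached by step down from B5 and left by leap up to E#6.
Step in, leap out, on a weak beat — an escape tone.

Escape tone.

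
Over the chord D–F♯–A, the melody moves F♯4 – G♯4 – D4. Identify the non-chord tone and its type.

The harmony at that moment is D major triad (D, F♯, A); G♯4 is not a chord tone.
It is approached by step up from F♯4 and left by leap down to D4.
Step in, leap out — an escape tone.

G♯4 is an escape tone.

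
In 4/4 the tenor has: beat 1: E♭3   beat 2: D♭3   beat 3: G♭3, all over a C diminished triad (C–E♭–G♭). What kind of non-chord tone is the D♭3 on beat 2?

Escape tone.

The harmony at that moment is C diminished triad (C, E♭, G♭); D♭3 is not a chord tone.
It is approached by step down from E♭3 and left by leap up to G♭3.
Step in, leap out, on a weak beat — an escape tone.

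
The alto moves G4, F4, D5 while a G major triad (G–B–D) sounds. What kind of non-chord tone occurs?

The harmony at that moment is G major triad (G, B, D); F4 is not a chord tone.
It is approached by step down from G4 and left by leap up to D5.
Step in, leap out — an escape tone.

F4 is an escape tone.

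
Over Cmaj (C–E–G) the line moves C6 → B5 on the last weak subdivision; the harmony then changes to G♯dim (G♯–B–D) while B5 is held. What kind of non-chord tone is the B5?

B5 is an anticipation.

The harmony at that moment is C major triad (C, E, G); B5 is not a chord tone.
It is approached by step down from C6 and then sustained as the same pitch into the next harmony.
Arriving early and becoming a chord tone when the harmony changes — an anticipation.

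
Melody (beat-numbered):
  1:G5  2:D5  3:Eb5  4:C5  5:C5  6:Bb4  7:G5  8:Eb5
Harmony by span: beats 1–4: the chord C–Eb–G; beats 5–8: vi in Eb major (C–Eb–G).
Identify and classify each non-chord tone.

The harmony at that moment is C minor triad (C, Eb, G); D5 is not a chord tone.
It is approached by leap down from G5 and left by step up to Eb5.
Leap in, step out — an appoggiatura.
The harmony at that moment is C minor triad (C, Eb, G); Bb4 is not a chord tone.
It is approached by step down from C5 and left by leap up to G5.
Step in, leap out — an escape tone.

D5 (beat 2) — appoggiatura; Bb4 (beat 6) — escape tone.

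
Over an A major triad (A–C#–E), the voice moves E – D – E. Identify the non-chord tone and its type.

The harmony at that moment is A major triad (A, C#, E); D is not a chord tone.
It is approached by step down from E and left by step up to E.
Step away and step back to the same note — a neighbor tone (lower neighbor).

D is a neighbor tone.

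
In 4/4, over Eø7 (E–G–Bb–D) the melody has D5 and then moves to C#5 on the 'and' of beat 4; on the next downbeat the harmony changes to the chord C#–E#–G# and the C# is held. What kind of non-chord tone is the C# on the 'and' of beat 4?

The harmony at that moment is E half-diminished seventh chord (E, G, Bb, D); C#5 is not a chord tone.
It is approached by step down from D5 and then sustained as the same pitch into the next harmony.
Arriving early and becoming a chord tone when the harmony changes — an anticipation.

Anticipation.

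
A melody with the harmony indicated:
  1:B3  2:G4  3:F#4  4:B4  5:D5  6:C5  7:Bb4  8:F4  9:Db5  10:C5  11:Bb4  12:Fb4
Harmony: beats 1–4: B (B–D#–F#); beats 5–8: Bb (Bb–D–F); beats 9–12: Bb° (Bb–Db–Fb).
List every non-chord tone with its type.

G4 (beat 2) — appoggiatura; C5 (beat 6) — passing tone; C5 (beat 10) — passing tone.

The harmony at that moment is B major triad (B, D#, F#); G4 is not a chord tone.
It is approached by leap up from B3 and left by step down to F#4.
Leap in, step out — an appoggiatura.
The harmony at that moment is Bb major triad (Bb, D, F); C5 is not a chord tone.
It is approached by step down from D5 and left by step down to Bb4.
Step in, step out in the same direction — a passing tone.
The harmony at that moment is Bb diminished triad (Bb, Db, Fb); C5 is not a chord tone.
It is approached by step down from Db5 and left by step down to Bb4.
Step in, step out in the same direction — a passing tone.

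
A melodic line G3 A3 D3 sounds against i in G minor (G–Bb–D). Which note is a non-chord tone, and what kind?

The harmony at that moment is G minor triad (G, Bb, D); A3 is not a chord tone.
It is approached by step up from G3 and left by leap down to D3.
Step in, leap out — an escape tone.

A3 is an escape tone.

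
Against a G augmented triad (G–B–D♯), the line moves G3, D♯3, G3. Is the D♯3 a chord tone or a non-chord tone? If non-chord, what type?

G augmented triad contains G, B, D♯; D♯ is the fifth, so it is a chord tone.

Chord tone (the fifth of G augmented triad).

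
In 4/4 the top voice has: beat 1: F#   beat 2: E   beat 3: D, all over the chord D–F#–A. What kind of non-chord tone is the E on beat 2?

Passing tone.

The harmony at that moment is D major triad (D, F#, A); E is not a chord tone.
It is approached by step down from F# and left by step down to D.
Step in, step out in the same direction — a passing tone.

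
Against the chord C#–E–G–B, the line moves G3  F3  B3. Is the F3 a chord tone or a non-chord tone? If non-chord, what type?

The harmony at that moment is C# half-diminished seventh chord (C#, E, G, B); F3 is not a chord tone.
It is approached by step down from G3 and left by leap up to B3.
Step in, leap out — an escape tone.

Non-chord tone — an escape tone.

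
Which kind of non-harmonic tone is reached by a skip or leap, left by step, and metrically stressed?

Appoggiatura.

Approach: by leap. Departure: by step. Metric position: strong.
Leap in, step out, in a metrically strong position — an appoggiatura. (It is the mirror image of the escape tone, which steps in and leaps out from a weak position.)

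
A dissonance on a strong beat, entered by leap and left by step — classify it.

Appoggiatura.

Approach: by leap. Departure: by step. Metric position: strong.
Leap in, step out, in a metrically strong position — an appoggiatura. (It is the mirror image of the escape tone, which steps in and leaps out from a weak position.)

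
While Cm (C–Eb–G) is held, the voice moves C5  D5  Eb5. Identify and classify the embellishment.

The harmony at that moment is C minor triad (C, Eb, G); D5 is not a chord tone.
It is approached by step up from C5 and left by step up to Eb5.
Step in, step out in the same direction — a passing tone.

D5 is a passing tone.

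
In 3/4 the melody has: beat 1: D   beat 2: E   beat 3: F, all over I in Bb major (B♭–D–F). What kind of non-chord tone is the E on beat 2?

Passing tone.

The harmony at that moment is B♭ major triad (B♭, D, F); E is not a chord tone.
It is approached by step up from D and left by step up to F.
Step in, step out in the same direction — a passing tone.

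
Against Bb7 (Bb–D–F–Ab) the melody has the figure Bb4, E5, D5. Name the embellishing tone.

The harmony at that moment is Bb dominant seventh chord (Bb, D, F, Ab); E5 is not a chord tone.
It is approached by leap up from Bb4 and left by step down to D5.
Leap in, step out — an appoggiatura.

E5 is an appoggiatura.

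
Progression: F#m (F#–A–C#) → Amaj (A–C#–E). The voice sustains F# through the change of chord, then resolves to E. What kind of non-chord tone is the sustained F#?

The harmony at that moment is A major triad (A, C#, E); F# is not a chord tone.
It is held over (the same pitch as the preceding F#) and left by step down to E.
Held over from the previous chord and resolving down by step — a suspension.

F# is a suspension.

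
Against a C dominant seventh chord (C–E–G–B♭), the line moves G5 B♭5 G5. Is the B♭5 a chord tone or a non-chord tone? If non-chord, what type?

C dominant seventh chord contains C, E, G, B♭; B♭ is the seventh, so it is a chord tone.

Chord tone (the seventh of C dominant seventh chord).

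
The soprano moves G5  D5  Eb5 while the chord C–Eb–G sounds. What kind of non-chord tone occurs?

D5 is an appoggiatura.

The harmony at that moment is C minor triad (C, Eb, G); D5 is not a chord tone.
It is approached by leap down from G5 and left by step up to Eb5.
Leap in, step out — an appoggiatura.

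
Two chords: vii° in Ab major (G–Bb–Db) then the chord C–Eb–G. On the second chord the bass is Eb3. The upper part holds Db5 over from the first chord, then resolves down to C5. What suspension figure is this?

At the second chord the bass is Eb3. The suspended Db5 lies a seventh above the bass; after resolving down by step to C5, the interval above the bass becomes a sixth.
Suspension figures are named by those two intervals: 7–6.

7–6 suspension.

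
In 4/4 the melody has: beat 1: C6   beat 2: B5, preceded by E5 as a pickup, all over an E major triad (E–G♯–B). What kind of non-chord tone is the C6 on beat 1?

The harmony at that moment is E major triad (E, G♯, B); C6 is not a chord tone.
It is approached by leap up from E5 and left by step down to B5.
Leap in, step out, metrically accented — an appoggiatura.

Appoggiatura.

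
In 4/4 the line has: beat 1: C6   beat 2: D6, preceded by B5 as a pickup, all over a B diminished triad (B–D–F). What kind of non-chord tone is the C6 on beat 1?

Passing tone.

The harmony at that moment is B diminished triad (B, D, F); C6 is not a chord tone.
It is approached by step up from B5 and left by step up to D6.
Step in, step out in the same direction — a passing tone.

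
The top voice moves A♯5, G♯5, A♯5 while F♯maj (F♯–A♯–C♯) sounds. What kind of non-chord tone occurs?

G♯5 is a neighbor tone.

The harmony at that moment is F♯ major triad (F♯, A♯, C♯); G♯5 is not a chord tone.
It is approached by step down from A♯5 and left by step up to A♯5.
Step away and step back to the same note — a neighbor tone (lower neighbor).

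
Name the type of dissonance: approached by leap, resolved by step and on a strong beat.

Approach: by leap. Departure: by step. Metric position: strong.
Leap in, step out, in a metrically strong position — an appoggiatura. (It is the mirror image of the escape tone, which steps in and leaps out from a weak position.)

Appoggiatura.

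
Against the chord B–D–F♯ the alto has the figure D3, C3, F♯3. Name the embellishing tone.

C3 is an escape tone.

The harmony at that moment is B minor triad (B, D, F♯); C3 is not a chord tone.
It is approached by step down from D3 and left by leap up to F♯3.
Step in, leap out — an escape tone.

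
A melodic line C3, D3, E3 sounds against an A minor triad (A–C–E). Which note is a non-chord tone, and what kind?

D3 is a passing tone.

The harmony at that moment is A minor triad (A, C, E); D3 is not a chord tone.
It is approached by step up from C3 and left by step up to E3.
Step in, step out in the same direction — a passing tone.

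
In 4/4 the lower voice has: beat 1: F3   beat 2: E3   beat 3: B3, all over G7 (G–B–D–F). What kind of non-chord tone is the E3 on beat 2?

Escape tone.

The harmony at that moment is G dominant seventh chord (G, B, D, F); E3 is not a chord tone.
It is approached by step down from F3 and left by leap up to B3.
Step in, leap out, on a weak beat — an escape tone.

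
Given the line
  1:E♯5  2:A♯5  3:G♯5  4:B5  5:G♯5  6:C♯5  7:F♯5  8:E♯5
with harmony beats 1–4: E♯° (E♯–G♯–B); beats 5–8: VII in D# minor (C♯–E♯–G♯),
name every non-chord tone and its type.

A♯5 (beat 2) — appoggiatura; F♯5 (beat 7) — appoggiatura.

The harmony at that moment is E♯ diminished triad (E♯, G♯, B); A♯5 is not a chord tone.
It is approached by leap up from E♯5 and left by step down to G♯5.
Leap in, step out — an appoggiatura.
The harmony at that moment is C♯ major triad (C♯, E♯, G♯); F♯5 is not a chord tone.
It is approached by leap up from C♯5 and left by step down to E♯5.
Leap in, step out — an appoggiatura.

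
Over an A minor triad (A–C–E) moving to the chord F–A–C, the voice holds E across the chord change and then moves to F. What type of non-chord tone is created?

The harmony at that moment is F major triad (F, A, C); E is not a chord tone.
It is held over (the same pitch as the preceding E) and left by step up to F.
Held over from the previous chord and resolving up by step — a retardation.

E is a retardation.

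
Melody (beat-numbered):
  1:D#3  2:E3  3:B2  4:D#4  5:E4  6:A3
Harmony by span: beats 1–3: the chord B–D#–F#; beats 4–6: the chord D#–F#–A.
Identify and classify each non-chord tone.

E3 (beat 2) — escape tone; E4 (beat 5) — escape tone.

The harmony at that moment is B major triad (B, D#, F#); E3 is not a chord tone.
It is approached by step up from D#3 and left by leap down to B2.
Step in, leap out — an escape tone.
The harmony at that moment is D# diminished triad (D#, F#, A); E4 is not a chord tone.
It is approached by step up from D#4 and left by leap down to A3.
Step in, leap out — an escape tone.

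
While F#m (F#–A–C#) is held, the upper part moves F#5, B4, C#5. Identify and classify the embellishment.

B4 is an appoggiatura.

The harmony at that moment is F# minor triad (F#, A, C#); B4 is not a chord tone.
It is approached by leap down from F#5 and left by step up to C#5.
Leap in, step out — an appoggiatura.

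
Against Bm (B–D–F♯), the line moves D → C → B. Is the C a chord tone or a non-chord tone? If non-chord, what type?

Non-chord tone — a passing tone.

The harmony at that moment is B minor triad (B, D, F♯); C is not a chord tone.
It is approached by step down from D and left by step down to B.
Step in, step out in the same direction — a passing tone.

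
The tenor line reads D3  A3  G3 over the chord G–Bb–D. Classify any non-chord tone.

The harmony at that moment is G minor triad (G, Bb, D); A3 is not a chord tone.
It is approached by leap up from D3 and left by step down to G3.
Leap in, step out — an appoggiatura.

A3 is an appoggiatura.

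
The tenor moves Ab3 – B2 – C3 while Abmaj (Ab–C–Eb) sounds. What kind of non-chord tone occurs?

The harmony at that moment is Ab major triad (Ab, C, Eb); B2 is not a chord tone.
It is approached by leap down from Ab3 and left by step up to C3.
Leap in, step out — an appoggiatura.

B2 is an appoggiatura.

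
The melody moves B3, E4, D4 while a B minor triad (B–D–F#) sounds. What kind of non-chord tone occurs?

The harmony at that moment is B minor triad (B, D, F#); E4 is not a chord tone.
It is approached by leap up from B3 and left by step down to D4.
Leap in, step out — an appoggiatura.

E4 is an appoggiatura.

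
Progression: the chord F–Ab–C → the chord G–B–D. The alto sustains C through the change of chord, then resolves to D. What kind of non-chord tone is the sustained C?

The harmony at that moment is G major triad (G, B, D); C is not a chord tone.
It is held over (the same pitch as the preceding C) and left by step up to D.
Held over from the previous chord and resolving up by step — a retardation.

C is a retardation.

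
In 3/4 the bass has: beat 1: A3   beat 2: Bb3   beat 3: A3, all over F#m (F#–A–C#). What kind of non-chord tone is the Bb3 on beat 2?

Upper neighbor tone.

The harmony at that moment is F# minor triad (F#, A, C#); Bb3 is not a chord tone.
It is approached by step up from A3 and left by step down to A3.
Step away and step back to the same note — a neighbor tone (upper neighbor).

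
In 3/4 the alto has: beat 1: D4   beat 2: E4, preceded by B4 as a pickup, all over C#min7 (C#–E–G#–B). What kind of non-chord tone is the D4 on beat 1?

The harmony at that moment is C# minor seventh chord (C#, E, G#, B); D4 is not a chord tone.
It is approached by leap down from B4 and left by step up to E4.
Leap in, step out, metrically accented — an appoggiatura.

Appoggiatura.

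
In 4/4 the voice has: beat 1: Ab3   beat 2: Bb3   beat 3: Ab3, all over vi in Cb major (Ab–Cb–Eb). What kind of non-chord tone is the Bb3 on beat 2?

The harmony at that moment is Ab minor triad (Ab, Cb, Eb); Bb3 is not a chord tone.
It is approached by step up from Ab3 and left by step down to Ab3.
Step away and step back to the same note — a neighbor tone (upper neighbor).

Upper neighbor tone.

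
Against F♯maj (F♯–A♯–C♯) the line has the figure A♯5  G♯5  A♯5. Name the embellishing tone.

The harmony at that moment is F♯ major triad (F♯, A♯, C♯); G♯5 is not a chord tone.
It is approached by step down from A♯5 and left by step up to A♯5.
Step away and step back to the same note — a neighbor tone (lower neighbor).

G♯5 is a neighbor tone.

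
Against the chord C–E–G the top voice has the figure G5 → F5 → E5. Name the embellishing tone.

The harmony at that moment is C major triad (C, E, G); F5 is not a chord tone.
It is approached by step down from G5 and left by step down to E5.
Step in, step out in the same direction — a passing tone.

F5 is a passing tone.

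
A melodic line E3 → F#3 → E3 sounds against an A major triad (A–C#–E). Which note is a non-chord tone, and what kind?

F#3 is a neighbor tone.

The harmony at that moment is A major triad (A, C#, E); F#3 is not a chord tone.
It is approached by step up from E3 and left by step down to E3.
Step away and step back to the same note — a neighbor tone (upper neighbor).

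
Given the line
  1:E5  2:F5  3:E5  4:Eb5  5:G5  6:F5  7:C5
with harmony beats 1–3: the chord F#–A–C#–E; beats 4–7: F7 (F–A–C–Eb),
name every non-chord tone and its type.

F5 (beat 2) — neighbor tone; G5 (beat 5) — appoggiatura.

The harmony at that moment is F# minor seventh chord (F#, A, C#, E); F5 is not a chord tone.
It is approached by step up from E5 and left by step down to E5.
Step away and step back to the same note — a neighbor tone (upper neighbor).
The harmony at that moment is F dominant seventh chord (F, A, C, Eb); G5 is not a chord tone.
It is approached by leap up from Eb5 and left by step down to F5.
Leap in, step out — an appoggiatura.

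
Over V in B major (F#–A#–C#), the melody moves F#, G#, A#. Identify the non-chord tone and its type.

G# is a passing tone.

The harmony at that moment is F# major triad (F#, A#, C#); G# is not a chord tone.
It is approached by step up from F# and left by step up to A#.
Step in, step out in the same direction — a passing tone.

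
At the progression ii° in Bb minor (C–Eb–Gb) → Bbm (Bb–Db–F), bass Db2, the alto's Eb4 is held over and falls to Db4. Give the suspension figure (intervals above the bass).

At the second chord the bass is Db2. The suspended Eb4 lies a ninth above the bass; after resolving down by step to Db4, the interval above the bass becomes an octave.
Suspension figures are named by those two intervals: 9–8.

9–8 suspension.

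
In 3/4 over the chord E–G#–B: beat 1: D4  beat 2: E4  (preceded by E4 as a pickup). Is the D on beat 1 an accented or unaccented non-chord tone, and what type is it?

The harmony at that moment is E major triad (E, G#, B); D4 is not a chord tone.
It is approached by step down from E4 and left by step up to E4.
Step away and step back to the same note — a neighbor tone (lower neighbor).
It falls on the downbeat, so it is accented.

Accented neighbor tone.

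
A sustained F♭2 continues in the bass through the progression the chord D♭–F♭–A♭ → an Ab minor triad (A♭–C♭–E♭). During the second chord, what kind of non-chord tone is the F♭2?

The harmony at that moment is A♭ minor triad (A♭, C♭, E♭); F♭2 is not a chord tone.
It is held over (the same pitch as the preceding F♭2) and then sustained as the same pitch into the next harmony.
Sustained through a change of harmony — a pedal tone.

Pedal tone (pedal point).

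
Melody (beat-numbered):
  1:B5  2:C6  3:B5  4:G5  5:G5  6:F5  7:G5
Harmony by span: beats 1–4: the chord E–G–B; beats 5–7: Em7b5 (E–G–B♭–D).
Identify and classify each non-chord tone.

C6 (beat 2) — neighbor tone; F5 (beat 6) — neighbor tone.

The harmony at that moment is E minor triad (E, G, B); C6 is not a chord tone.
It is approached by step up from B5 and left by step down to B5.
Step away and step back to the same note — a neighbor tone (upper neighbor).
The harmony at that moment is E half-diminished seventh chord (E, G, B♭, D); F5 is not a chord tone.
It is approached by step down from G5 and left by step up to G5.
Step away and step back to the same note — a neighbor tone (lower neighbor).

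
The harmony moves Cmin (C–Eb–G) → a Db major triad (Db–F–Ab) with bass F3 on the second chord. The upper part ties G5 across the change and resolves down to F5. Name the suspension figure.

At the second chord the bass is F3. The suspended G5 lies a ninth above the bass; after resolving down by step to F5, the interval above the bass becomes an octave.
Suspension figures are named by those two intervals: 9–8.

9–8 suspension.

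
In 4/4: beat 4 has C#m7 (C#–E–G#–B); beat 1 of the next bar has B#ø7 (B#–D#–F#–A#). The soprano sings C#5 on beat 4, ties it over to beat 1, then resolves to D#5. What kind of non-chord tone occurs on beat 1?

The harmony at that moment is B# half-diminished seventh chord (B#, D#, F#, A#); C#5 is not a chord tone.
It is held over (the same pitch as the preceding C#5) and left by step up to D#5.
Held over from the previous chord and resolving up by step — a retardation.

Retardation.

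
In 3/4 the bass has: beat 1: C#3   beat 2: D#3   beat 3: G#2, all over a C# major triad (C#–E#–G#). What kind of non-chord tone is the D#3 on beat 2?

The harmony at that moment is C# major triad (C#, E#, G#); D#3 is not a chord tone.
It is approached by step up from C#3 and left by leap down to G#2.
Step in, leap out, on a weak beat — an escape tone.

Escape tone.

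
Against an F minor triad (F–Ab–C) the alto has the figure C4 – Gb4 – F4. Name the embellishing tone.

The harmony at that moment is F minor triad (F, Ab, C); Gb4 is not a chord tone.
It is approached by leap up from C4 and left by step down to F4.
Leap in, step out — an appoggiatura.

Gb4 is an appoggiatura.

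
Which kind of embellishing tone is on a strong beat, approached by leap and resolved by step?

Appoggiatura.

Approach: by leap. Departure: by step. Metric position: strong.
Leap in, step out, in a metrically strong position — an appoggiatura. (It is the mirror image of the escape tone, which steps in and leaps out from a weak position.)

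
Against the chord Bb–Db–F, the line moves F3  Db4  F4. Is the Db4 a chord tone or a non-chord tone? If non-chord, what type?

Chord tone (the third of Bb minor triad).

Bb minor triad contains Bb, Db, F; Db is the third, so it is a chord tone.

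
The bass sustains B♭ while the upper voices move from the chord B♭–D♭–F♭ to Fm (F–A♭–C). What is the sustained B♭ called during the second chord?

Pedal tone (pedal point).

The harmony at that moment is F minor triad (F, A♭, C); B♭ is not a chord tone.
It is held over (the same pitch as the preceding B♭) and then sustained as the same pitch into the next harmony.
Sustained through a change of harmony — a pedal tone.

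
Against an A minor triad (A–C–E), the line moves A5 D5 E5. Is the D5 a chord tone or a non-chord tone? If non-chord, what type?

The harmony at that moment is A minor triad (A, C, E); D5 is not a chord tone.
It is approached by leap down from A5 and left by step up to E5.
Leap in, step out — an appoggiatura.

Non-chord tone — an appoggiatura.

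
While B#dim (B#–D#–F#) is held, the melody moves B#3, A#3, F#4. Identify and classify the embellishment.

The harmony at that moment is B# diminished triad (B#, D#, F#); A#3 is not a chord tone.
It is approached by step down from B#3 and left by leap up to F#4.
Step in, leap out — an escape tone.

A#3 is an escape tone.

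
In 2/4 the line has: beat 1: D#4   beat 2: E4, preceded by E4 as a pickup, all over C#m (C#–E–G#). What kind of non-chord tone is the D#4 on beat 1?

The harmony at that moment is C# minor triad (C#, E, G#); D#4 is not a chord tone.
It is approached by step down from E4 and left by step up to E4.
Step away and step back to the same note — a neighbor tone (lower neighbor).

Lower neighbor tone.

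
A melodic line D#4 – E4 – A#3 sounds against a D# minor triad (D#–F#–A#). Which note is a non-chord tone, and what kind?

E4 is an escape tone.

The harmony at that moment is D# minor triad (D#, F#, A#); E4 is not a chord tone.
It is approached by step up from D#4 and left by leap down to A#3.
Step in, leap out — an escape tone.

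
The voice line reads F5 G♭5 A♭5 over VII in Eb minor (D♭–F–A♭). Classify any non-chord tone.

G♭5 is a passing tone.

The harmony at that moment is D♭ major triad (D♭, F, A♭); G♭5 is not a chord tone.
It is approached by step up from F5 and left by step up to A♭5.
Step in, step out in the same direction — a passing tone.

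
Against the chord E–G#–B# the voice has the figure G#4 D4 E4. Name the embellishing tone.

D4 is an appoggiatura.

The harmony at that moment is E augmented triad (E, G#, B#); D4 is not a chord tone.
It is approached by leap down from G#4 and left by step up to E4.
Leap in, step out — an appoggiatura.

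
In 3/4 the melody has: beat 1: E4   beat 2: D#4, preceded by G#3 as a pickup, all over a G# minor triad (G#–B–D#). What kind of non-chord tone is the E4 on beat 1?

The harmony at that moment is G# minor triad (G#, B, D#); E4 is not a chord tone.
It is approached by leap up from G#3 and left by step down to D#4.
Leap in, step out, metrically accented — an appoggiatura.

Appoggiatura.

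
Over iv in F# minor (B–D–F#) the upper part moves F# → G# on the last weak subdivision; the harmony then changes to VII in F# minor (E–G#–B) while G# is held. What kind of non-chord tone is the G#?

G# is an anticipation.

The harmony at that moment is B minor triad (B, D, F#); G# is not a chord tone.
It is approached by step up from F# and then sustained as the same pitch into the next harmony.
Arriving early and becoming a chord tone when the harmony changes — an anticipation.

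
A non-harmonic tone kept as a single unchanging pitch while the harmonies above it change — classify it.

Pedal tone.

Approach: none. Departure: none — a single pitch is sustained while the chords change around it, passing through harmonies that do not contain it.
No melodic motion at all; the dissonance is created entirely by the moving harmonies against the stationary note — a pedal tone (pedal point).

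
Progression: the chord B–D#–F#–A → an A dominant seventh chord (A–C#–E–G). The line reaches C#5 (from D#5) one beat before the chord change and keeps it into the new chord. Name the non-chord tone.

The harmony at that moment is B dominant seventh chord (B, D#, F#, A); C#5 is not a chord tone.
It is approached by step down from D#5 and then sustained as the same pitch into the next harmony.
Arriving early and becoming a chord tone when the harmony changes — an anticipation.

C#5 is an anticipation.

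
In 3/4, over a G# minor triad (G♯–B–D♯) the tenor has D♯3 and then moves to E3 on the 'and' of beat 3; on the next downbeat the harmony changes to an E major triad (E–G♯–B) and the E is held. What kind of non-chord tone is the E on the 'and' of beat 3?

Anticipation.

The harmony at that moment is G♯ minor triad (G♯, B, D♯); E3 is not a chord tone.
It is approached by step up from D♯3 and then sustained as the same pitch into the next harmony.
Arriving early and becoming a chord tone when the harmony changes — an anticipation.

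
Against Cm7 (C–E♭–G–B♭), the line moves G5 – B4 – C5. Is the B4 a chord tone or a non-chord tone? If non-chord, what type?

Non-chord tone — an appoggiatura.

The harmony at that moment is C minor seventh chord (C, E♭, G, B♭); B4 is not a chord tone.
It is approached by leap down from G5 and left by step up to C5.
Leap in, step out — an appoggiatura.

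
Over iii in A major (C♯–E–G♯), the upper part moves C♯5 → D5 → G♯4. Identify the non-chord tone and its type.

The harmony at that moment is C♯ minor triad (C♯, E, G♯); D5 is not a chord tone.
It is approached by step up from C♯5 and left by leap down to G♯4.
Step in, leap out — an escape tone.

D5 is an escape tone.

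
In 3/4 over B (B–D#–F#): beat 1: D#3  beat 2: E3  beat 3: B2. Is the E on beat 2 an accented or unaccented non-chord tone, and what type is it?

Unaccented escape tone.

The harmony at that moment is B major triad (B, D#, F#); E3 is not a chord tone.
It is approached by step up from D#3 and left by leap down to B2.
Step in, leap out — an escape tone.
It falls on a weak beat, so it is unaccented.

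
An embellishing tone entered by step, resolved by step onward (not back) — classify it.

Approach: by step. Departure: by step, continuing in the same direction.
Stepwise on both sides with no change of direction means the note fills in the space between two different chord tones — a passing tone. (Had it turned back to its starting note it would be a neighbor tone instead.)

Passing tone.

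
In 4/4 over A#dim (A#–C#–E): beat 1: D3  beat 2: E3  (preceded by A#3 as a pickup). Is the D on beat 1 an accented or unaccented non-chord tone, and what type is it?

Accented appoggiatura.

The harmony at that moment is A# diminished triad (A#, C#, E); D3 is not a chord tone.
It is approached by leap down from A#3 and left by step up to E3.
Leap in, step out — an appoggiatura.
It falls on the downbeat, so it is accented.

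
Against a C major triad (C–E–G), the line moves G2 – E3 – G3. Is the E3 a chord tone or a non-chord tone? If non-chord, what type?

C major triad contains C, E, G; E is the third, so it is a chord tone.

Chord tone (the third of C major triad).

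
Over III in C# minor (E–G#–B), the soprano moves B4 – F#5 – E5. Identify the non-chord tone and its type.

The harmony at that moment is E major triad (E, G#, B); F#5 is not a chord tone.
It is approached by leap up from B4 and left by step down to E5.
Leap in, step out — an appoggiatura.

F#5 is an appoggiatura.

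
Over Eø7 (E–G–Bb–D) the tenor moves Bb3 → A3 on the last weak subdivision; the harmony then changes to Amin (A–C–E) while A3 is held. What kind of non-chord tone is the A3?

A3 is an anticipation.

The harmony at that moment is E half-diminished seventh chord (E, G, Bb, D); A3 is not a chord tone.
It is approached by step down from Bb3 and then sustained as the same pitch into the next harmony.
Arriving early and becoming a chord tone when the harmony changes — an anticipation.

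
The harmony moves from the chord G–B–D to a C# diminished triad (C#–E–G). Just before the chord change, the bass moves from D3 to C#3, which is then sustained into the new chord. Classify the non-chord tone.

The harmony at that moment is G major triad (G, B, D); C#3 is not a chord tone.
It is approached by step down from D3 and then sustained as the same pitch into the next harmony.
Arriving early and becoming a chord tone when the harmony changes — an anticipation.

C#3 is an anticipation.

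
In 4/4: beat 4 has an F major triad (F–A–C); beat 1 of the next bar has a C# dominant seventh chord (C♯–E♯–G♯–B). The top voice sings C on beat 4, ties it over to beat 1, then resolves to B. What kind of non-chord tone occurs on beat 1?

The harmony at that moment is C♯ dominant seventh chord (C♯, E♯, G♯, B); C is not a chord tone.
It is held over (the same pitch as the preceding C) and left by step down to B.
Held over from the previous chord and resolving down by step — a suspension.

Suspension.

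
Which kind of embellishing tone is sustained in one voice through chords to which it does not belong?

Pedal tone.

Approach: none. Departure: none — a single pitch is sustained while the chords change around it, passing through harmonies that do not contain it.
No melodic motion at all; the dissonance is created entirely by the moving harmonies against the stationary note — a pedal tone (pedal point).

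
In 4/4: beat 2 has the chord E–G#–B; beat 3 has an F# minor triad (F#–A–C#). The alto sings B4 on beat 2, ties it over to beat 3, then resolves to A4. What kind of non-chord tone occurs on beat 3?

Suspension.

The harmony at that moment is F# minor triad (F#, A, C#); B4 is not a chord tone.
It is held over (the same pitch as the preceding B4) and left by step down to A4.
Held over from the previous chord and resolving down by step — a suspension.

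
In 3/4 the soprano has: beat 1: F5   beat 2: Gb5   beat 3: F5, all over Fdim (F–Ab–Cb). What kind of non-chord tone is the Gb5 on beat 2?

Upper neighbor tone.

The harmony at that moment is F diminished triad (F, Ab, Cb); Gb5 is not a chord tone.
It is approached by step up from F5 and left by step down to F5.
Step away and step back to the same note — a neighbor tone (upper neighbor).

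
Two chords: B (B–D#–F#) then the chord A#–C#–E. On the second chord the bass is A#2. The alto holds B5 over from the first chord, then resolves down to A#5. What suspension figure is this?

9–8 suspension.

At the second chord the bass is A#2. The suspended B5 lies a ninth above the bass; after resolving down by step to A#5, the interval above the bass becomes an octave.
Suspension figures are named by those two intervals: 9–8.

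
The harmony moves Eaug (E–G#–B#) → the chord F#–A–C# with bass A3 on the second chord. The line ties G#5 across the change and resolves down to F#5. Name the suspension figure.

7–6 suspension.

At the second chord the bass is A3. The suspended G#5 lies a seventh above the bass; after resolving down by step to F#5, the interval above the bass becomes a sixth.
Suspension figures are named by those two intervals: 7–6.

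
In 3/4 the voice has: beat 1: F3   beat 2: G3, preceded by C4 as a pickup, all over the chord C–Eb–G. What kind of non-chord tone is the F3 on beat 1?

Appoggiatura.

The harmony at that moment is C minor triad (C, Eb, G); F3 is not a chord tone.
It is approached by leap down from C4 and left by step up to G3.
Leap in, step out, metrically accented — an appoggiatura.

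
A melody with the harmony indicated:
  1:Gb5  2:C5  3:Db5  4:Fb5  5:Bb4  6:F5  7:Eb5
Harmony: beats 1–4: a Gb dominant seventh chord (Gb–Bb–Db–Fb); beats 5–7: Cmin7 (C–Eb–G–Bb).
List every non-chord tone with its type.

The harmony at that moment is Gb dominant seventh chord (Gb, Bb, Db, Fb); C5 is not a chord tone.
It is approached by leap down from Gb5 and left by step up to Db5.
Leap in, step out — an appoggiatura.
The harmony at that moment is C minor seventh chord (C, Eb, G, Bb); F5 is not a chord tone.
It is approached by leap up from Bb4 and left by step down to Eb5.
Leap in, step out — an appoggiatura.

C5 (beat 2) — appoggiatura; F5 (beat 6) — appoggiatura.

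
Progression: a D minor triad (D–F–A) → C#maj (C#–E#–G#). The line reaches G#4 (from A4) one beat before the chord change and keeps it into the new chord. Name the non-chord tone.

G#4 is an anticipation.

The harmony at that moment is D minor triad (D, F, A); G#4 is not a chord tone.
It is approached by step down from A4 and then sustained as the same pitch into the next harmony.
Arriving early and becoming a chord tone when the harmony changes — an anticipation.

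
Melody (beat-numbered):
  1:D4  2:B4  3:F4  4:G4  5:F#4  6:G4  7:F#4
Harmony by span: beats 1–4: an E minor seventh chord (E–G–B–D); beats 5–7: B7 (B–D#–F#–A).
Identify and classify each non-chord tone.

F4 (beat 3) — appoggiatura; G4 (beat 6) — neighbor tone.

The harmony at that moment is E minor seventh chord (E, G, B, D); F4 is not a chord tone.
It is approached by leap down from B4 and left by step up to G4.
Leap in, step out — an appoggiatura.
The harmony at that moment is B dominant seventh chord (B, D#, F#, A); G4 is not a chord tone.
It is approached by step up from F#4 and left by step down to F#4.
Step away and step back to the same note — a neighbor tone (upper neighbor).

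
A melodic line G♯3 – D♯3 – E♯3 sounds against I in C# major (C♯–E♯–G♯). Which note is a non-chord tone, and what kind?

D♯3 is an appoggiatura.

The harmony at that moment is C♯ major triad (C♯, E♯, G♯); D♯3 is not a chord tone.
It is approached by leap down from G♯3 and left by step up to E♯3.
Leap in, step out — an appoggiatura.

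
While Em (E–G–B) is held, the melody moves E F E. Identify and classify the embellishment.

F is a neighbor tone.

The harmony at that moment is E minor triad (E, G, B); F is not a chord tone.
It is approached by step up from E and left by step down to E.
Step away and step back to the same note — a neighbor tone (upper neighbor).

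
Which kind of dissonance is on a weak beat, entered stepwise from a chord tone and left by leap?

Escape tone.

Approach: by step. Departure: by leap. Metric position: weak.
Step in, leap out, from a weak position — an escape tone (échappée). (It is the mirror image of the appoggiatura, which leaps in and steps out on a strong beat.)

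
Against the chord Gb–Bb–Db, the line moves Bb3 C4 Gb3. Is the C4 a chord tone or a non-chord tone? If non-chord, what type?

The harmony at that moment is Gb major triad (Gb, Bb, Db); C4 is not a chord tone.
It is approached by step up from Bb3 and left by leap down to Gb3.
Step in, leap out — an escape tone.

Non-chord tone — an escape tone.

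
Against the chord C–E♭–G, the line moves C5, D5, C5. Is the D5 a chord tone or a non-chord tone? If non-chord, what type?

Non-chord tone — a neighbor tone.

The harmony at that moment is C minor triad (C, E♭, G); D5 is not a chord tone.
It is approached by step up from C5 and left by step down to C5.
Step away and step back to the same note — a neighbor tone (upper neighbor).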